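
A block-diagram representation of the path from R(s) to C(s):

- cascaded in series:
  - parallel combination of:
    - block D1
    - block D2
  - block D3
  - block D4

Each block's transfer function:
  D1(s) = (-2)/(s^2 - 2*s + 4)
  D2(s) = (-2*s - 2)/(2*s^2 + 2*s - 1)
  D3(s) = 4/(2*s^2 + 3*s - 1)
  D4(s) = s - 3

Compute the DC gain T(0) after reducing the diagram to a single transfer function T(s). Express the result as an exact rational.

Step 1: parallel reduction of D1, D2: (-2*s^3 - 2*s^2 - 8*s - 6)/(2*s^4 - 2*s^3 + 3*s^2 + 10*s - 4)
Step 2: series reduction of (D1+D2), D3, D4: (-8*s^4 + 16*s^3 - 8*s^2 + 72*s + 72)/(4*s^6 + 2*s^5 - 2*s^4 + 31*s^3 + 19*s^2 - 22*s + 4)
The step-2 result is T(s). Setting s = 0: T(0) = 72/4 = 18.

Answer: 18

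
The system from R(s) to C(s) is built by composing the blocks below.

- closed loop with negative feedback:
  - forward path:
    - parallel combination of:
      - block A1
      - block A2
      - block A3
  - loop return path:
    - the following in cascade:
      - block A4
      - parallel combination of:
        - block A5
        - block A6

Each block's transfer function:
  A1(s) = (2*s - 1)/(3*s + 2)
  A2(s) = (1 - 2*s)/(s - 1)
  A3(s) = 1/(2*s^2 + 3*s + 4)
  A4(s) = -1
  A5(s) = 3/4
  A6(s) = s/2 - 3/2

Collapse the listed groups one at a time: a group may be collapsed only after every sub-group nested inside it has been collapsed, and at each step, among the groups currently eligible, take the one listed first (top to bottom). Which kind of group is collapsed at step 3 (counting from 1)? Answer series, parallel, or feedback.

Step 1: add A1, A2, A3 (parallel)
Step 2: parallel reduction of A5, A6
Step 3: reduce the series chain A4, (A5+A6)
Step 4: reduce the feedback loop with forward (A1+A2+A3) and return (A4*(A5+A6))
The group at step 3 is a series group.

Therefore the answer is series.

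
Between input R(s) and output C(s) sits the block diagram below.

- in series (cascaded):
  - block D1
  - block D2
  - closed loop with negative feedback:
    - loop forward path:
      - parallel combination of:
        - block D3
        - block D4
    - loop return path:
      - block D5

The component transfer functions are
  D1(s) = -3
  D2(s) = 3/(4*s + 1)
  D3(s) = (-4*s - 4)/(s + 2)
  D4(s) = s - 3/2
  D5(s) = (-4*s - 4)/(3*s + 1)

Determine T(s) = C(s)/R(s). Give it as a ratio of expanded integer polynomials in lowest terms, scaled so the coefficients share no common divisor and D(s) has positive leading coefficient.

First reduce the diagram to T(s).

(1) add D3, D4 (parallel) = (2*s^2 - 7*s - 14)/(2*s + 4)
(2) reduce the feedback loop with forward (D3+D4) and return D5 = (-6*s^3 + 19*s^2 + 49*s + 14)/(8*s^3 - 26*s^2 - 98*s - 60)
(3) multiply D1, D2, [(D3+D4)/(1+(D3+D4)*D5)] (series), giving the overall T(s)

Answer: (54*s^3 - 171*s^2 - 441*s - 126)/(32*s^4 - 96*s^3 - 418*s^2 - 338*s - 60)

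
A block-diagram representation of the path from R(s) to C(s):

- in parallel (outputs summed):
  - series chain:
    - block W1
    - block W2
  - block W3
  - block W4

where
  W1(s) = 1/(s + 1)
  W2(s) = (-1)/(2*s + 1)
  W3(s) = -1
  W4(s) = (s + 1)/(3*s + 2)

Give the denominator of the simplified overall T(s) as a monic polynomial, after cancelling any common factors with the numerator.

Answer: s^3 + 13*s^2/6 + 3*s/2 + 1/3

Working:
[1] multiply W1, W2 (series): (-1)/(2*s^2 + 3*s + 1)
[2] combine (W1*W2), W3, W4 in parallel: (-4*s^3 - 8*s^2 - 8*s - 3)/(6*s^3 + 13*s^2 + 9*s + 2)
No further cancellation is possible in the step-2 result, so that is T(s). Its denominator becomes monic after dividing by the leading coefficient 6.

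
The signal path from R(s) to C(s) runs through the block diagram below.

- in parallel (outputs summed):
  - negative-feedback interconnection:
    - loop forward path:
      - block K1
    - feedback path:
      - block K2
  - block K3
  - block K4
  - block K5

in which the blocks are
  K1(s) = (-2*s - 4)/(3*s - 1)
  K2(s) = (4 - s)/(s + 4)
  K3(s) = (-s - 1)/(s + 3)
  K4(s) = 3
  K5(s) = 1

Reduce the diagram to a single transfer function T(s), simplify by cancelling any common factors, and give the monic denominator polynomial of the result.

The answer is s^3 + 22*s^2/5 + s/5 - 12.

Reasoning:
[1] close the feedback loop around K1, K2 gives (-2*s^2 - 12*s - 16)/(5*s^2 + 7*s - 20)
[2] combine [K1/(1+K1*K2)], K3, K4, K5 in parallel gives (13*s^3 + 58*s^2 - 35*s - 268)/(5*s^3 + 22*s^2 + s - 60)
The result of step 2 is T(s) in lowest terms. Its denominator has leading coefficient 5; dividing the denominator through by 5 makes it monic.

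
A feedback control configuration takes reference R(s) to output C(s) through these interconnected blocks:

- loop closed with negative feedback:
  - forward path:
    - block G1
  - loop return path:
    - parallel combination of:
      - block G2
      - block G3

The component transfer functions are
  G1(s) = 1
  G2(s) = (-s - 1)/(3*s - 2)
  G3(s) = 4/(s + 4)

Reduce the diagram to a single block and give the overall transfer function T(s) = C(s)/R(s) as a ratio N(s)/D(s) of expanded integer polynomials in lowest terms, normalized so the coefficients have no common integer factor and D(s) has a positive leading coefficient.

First reduce the diagram to T(s).

[1] parallel reduction of G2, G3: (-s^2 + 7*s - 12)/(3*s^2 + 10*s - 8)
[2] reduce the feedback loop with forward G1 and return (G2+G3) - this is the overall T(s), already in the required normalized form

Answer: (3*s^2 + 10*s - 8)/(2*s^2 + 17*s - 20)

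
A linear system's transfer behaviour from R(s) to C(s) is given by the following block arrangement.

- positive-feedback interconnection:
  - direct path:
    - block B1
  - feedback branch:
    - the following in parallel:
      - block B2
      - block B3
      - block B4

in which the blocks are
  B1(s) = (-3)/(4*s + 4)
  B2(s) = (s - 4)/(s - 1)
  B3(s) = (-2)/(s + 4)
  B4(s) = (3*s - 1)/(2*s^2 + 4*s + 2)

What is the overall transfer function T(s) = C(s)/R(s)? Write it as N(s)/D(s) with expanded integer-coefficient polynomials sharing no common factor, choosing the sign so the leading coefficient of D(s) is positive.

(1) parallel reduction of B2, B3, B4 = (2*s^4 + 3*s^3 - 26*s^2 - 75*s - 24)/(2*s^4 + 10*s^3 + 6*s^2 - 10*s - 8)
(2) reduce the feedback loop with forward B1 and return (B2+B3+B4), which is the overall transfer function T(s) = C(s)/R(s) in lowest terms

Final answer: (-6*s^4 - 30*s^3 - 18*s^2 + 30*s + 24)/(8*s^5 + 54*s^4 + 73*s^3 - 94*s^2 - 297*s - 104)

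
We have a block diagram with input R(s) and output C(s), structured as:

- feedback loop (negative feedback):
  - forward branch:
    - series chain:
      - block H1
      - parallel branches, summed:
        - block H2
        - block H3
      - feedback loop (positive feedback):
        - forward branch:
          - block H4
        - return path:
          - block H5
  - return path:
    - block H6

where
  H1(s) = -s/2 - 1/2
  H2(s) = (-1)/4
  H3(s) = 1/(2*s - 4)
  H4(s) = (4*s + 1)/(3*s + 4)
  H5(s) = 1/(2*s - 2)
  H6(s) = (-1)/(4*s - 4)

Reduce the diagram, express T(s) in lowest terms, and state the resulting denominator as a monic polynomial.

Step 1. reduce the parallel group H2, H3 = (4 - s)/(4*s - 8)
Step 2. collapse the loop (H4 forward, H5 return) = (8*s^2 - 6*s - 2)/(6*s^2 - 2*s - 9)
Step 3. combine H1, (H2+H3), [H4/(1-H4*H5)] in series = (4*s^4 - 15*s^3 - 8*s^2 + 15*s + 4)/(24*s^3 - 56*s^2 - 20*s + 72)
Step 4. reduce the feedback loop with forward (H1*(H2+H3)*[H4/(1-H4*H5)]) and return H6 = (16*s^4 - 60*s^3 - 32*s^2 + 60*s + 16)/(92*s^3 - 213*s^2 - 61*s + 292)
Step 4 gives the fully reduced T(s), with no common factor left to cancel. The denominator's leading coefficient is 92, so divide each of its coefficients by 92 to get the monic form.

Therefore the answer is s^3 - 213*s^2/92 - 61*s/92 + 73/23.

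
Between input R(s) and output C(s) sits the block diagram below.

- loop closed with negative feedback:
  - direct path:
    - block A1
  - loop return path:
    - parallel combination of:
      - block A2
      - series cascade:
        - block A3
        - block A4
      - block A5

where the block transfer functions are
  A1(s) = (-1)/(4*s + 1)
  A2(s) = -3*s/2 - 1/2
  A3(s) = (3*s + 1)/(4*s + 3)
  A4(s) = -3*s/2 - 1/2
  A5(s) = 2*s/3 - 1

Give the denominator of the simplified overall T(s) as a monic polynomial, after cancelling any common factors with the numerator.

(1) reduce the series chain A3, A4: (-9*s^2 - 6*s - 1)/(8*s + 6)
(2) add A2, (A3*A4), A5 (parallel): (-47*s^2 - 69*s - 30)/(24*s + 18)
(3) feedback reduction of A1, (A2+(A3*A4)+A5): (-24*s - 18)/(143*s^2 + 165*s + 48)
The result of step 3 is T(s) in lowest terms. Its denominator has leading coefficient 143; dividing the denominator through by 143 makes it monic.

Therefore the answer is s^2 + 15*s/13 + 48/143.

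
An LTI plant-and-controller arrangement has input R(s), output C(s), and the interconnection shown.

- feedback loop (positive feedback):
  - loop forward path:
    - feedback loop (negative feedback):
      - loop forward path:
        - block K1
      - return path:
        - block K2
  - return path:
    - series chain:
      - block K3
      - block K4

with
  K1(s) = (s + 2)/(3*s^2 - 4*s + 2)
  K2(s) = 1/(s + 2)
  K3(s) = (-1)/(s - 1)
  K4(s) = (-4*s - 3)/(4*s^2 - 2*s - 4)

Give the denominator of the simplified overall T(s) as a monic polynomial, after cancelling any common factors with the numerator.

First reduce the diagram to T(s).

[1] reduce the feedback loop with forward K1 and return K2: (s + 2)/(3*s^2 - 4*s + 3)
[2] reduce the series chain K3, K4: (4*s + 3)/(4*s^3 - 6*s^2 - 2*s + 4)
[3] close the feedback loop around [K1/(1+K1*K2)], (K3*K4): (4*s^4 + 2*s^3 - 14*s^2 + 8)/(12*s^5 - 34*s^4 + 30*s^3 - 2*s^2 - 33*s + 6)
That last expression is T(s), already simplified. Scaling its denominator by 1/12 (the reciprocal of the leading coefficient) yields the monic denominator.

Answer: s^5 - 17*s^4/6 + 5*s^3/2 - s^2/6 - 11*s/4 + 1/2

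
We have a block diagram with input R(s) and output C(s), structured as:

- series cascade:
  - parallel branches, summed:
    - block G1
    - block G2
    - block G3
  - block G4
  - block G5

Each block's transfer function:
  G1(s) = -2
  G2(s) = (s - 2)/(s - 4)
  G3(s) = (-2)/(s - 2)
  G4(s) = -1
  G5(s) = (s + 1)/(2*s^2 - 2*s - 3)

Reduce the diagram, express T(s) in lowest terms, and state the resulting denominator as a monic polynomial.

Step 1. parallel reduction of G1, G2, G3: (-s^2 + 6*s - 4)/(s^2 - 6*s + 8)
Step 2. reduce the series chain (G1+G2+G3), G4, G5: (s^3 - 5*s^2 - 2*s + 4)/(2*s^4 - 14*s^3 + 25*s^2 + 2*s - 24)
Step 2 gives the fully reduced T(s), with no common factor left to cancel. The denominator's leading coefficient is 2, so divide each of its coefficients by 2 to get the monic form.

Final answer: s^4 - 7*s^3 + 25*s^2/2 + s - 12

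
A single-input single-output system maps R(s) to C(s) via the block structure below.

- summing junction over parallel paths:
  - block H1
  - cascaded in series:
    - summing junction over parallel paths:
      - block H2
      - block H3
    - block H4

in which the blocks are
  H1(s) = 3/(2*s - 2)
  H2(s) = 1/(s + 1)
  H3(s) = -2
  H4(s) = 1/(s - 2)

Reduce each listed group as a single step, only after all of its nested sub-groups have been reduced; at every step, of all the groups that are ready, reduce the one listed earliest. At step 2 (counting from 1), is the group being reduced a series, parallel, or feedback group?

Step 1 - reduce the parallel group H2, H3
Step 2 - reduce the series chain (H2+H3), H4
Step 3 - reduce the parallel group H1, ((H2+H3)*H4)
At step 2 the group reduced is series.

Therefore the answer is series.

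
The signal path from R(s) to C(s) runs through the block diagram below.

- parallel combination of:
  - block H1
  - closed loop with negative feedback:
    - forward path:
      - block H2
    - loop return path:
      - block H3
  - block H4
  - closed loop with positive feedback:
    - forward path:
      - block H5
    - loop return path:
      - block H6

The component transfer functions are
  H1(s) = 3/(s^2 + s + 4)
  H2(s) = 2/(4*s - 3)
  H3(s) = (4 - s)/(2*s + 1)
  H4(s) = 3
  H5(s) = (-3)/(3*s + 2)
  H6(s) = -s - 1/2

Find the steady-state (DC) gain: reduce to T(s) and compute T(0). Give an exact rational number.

Reducing step by step:

Step 1: apply the feedback formula to H2, H3 = (4*s + 2)/(8*s^2 - 4*s + 5)
Step 2: feedback reduction of H5, H6 = -6
Step 3: add H1, [H2/(1+H2*H3)], H4, [H5/(1-H5*H6)] (parallel) = (-24*s^4 - 8*s^3 - 69*s^2 + 39*s - 37)/(8*s^4 + 4*s^3 + 33*s^2 - 11*s + 20)
That last expression is T(s); at s = 0 only the constant terms survive, so T(0) = -37/20.

Answer: -37/20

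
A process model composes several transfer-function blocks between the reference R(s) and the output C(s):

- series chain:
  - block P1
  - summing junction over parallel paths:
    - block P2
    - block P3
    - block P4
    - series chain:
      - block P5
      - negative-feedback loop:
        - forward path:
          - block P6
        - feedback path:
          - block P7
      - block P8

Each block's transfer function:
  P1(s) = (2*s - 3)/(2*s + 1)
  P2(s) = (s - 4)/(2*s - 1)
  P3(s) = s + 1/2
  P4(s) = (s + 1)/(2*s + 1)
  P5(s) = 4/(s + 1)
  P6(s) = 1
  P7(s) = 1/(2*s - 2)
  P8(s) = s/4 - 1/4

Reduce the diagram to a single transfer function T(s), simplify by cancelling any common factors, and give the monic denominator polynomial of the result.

The answer is s^4 + 3*s^3/2 + s^2/4 - 3*s/8 - 1/8.

Reasoning:
1. apply the feedback formula to P6, P7 = (2*s - 2)/(2*s - 1)
2. reduce the series chain P5, [P6/(1+P6*P7)], P8 = (2*s^2 - 4*s + 2)/(2*s^2 + s - 1)
3. add P2, P3, P4, (P5*[P6/(1+P6*P7)]*P8) (parallel) = (8*s^4 + 28*s^3 - 14*s^2 - 25*s - 7)/(8*s^3 + 8*s^2 - 2*s - 2)
4. combine P1, (P2+P3+P4+(P5*[P6/(1+P6*P7)]*P8)) in series = (16*s^5 + 32*s^4 - 112*s^3 - 8*s^2 + 61*s + 21)/(16*s^4 + 24*s^3 + 4*s^2 - 6*s - 2)
The result of step 4 is T(s) in lowest terms. Its denominator has leading coefficient 16; dividing the denominator through by 16 makes it monic.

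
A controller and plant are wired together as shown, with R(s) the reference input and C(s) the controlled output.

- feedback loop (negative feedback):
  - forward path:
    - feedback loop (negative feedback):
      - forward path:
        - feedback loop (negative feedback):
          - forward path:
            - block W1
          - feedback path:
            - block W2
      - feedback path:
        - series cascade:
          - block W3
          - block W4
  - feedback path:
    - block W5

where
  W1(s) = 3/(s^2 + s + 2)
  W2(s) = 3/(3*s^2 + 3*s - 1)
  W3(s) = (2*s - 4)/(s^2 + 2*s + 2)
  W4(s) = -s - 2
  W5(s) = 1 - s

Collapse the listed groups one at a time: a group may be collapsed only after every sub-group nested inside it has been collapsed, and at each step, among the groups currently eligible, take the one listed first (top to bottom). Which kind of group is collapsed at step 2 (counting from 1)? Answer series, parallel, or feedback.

Answer: series

Working:
1. feedback reduction of W1, W2
2. series reduction of W3, W4
3. collapse the loop ([W1/(1+W1*W2)] forward, (W3*W4) return)
4. reduce the feedback loop with forward [[W1/(1+W1*W2)]/(1+[W1/(1+W1*W2)]*(W3*W4))] and return W5
The group at step 2 is a series group.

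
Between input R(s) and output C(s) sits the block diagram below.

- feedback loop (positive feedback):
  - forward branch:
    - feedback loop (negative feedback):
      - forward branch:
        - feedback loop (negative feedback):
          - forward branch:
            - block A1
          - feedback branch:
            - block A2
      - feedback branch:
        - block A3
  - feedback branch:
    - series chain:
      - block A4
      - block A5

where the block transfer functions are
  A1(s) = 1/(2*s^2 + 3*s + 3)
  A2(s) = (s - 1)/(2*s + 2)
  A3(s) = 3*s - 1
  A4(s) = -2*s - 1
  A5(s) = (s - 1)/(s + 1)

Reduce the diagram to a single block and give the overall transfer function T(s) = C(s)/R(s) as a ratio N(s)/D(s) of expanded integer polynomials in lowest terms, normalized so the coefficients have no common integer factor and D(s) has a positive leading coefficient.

(1) reduce the feedback loop with forward A1 and return A2 -> (2*s + 2)/(4*s^3 + 10*s^2 + 13*s + 5)
(2) reduce the feedback loop with forward [A1/(1+A1*A2)] and return A3 -> (2*s + 2)/(4*s^3 + 16*s^2 + 17*s + 3)
(3) combine A4, A5 in series -> (-2*s^2 + s + 1)/(s + 1)
(4) reduce the feedback loop with forward [[A1/(1+A1*A2)]/(1+[A1/(1+A1*A2)]*A3)] and return (A4*A5): this yields T(s), and no further normalization is needed

Hence the answer: (2*s + 2)/(4*s^3 + 20*s^2 + 15*s + 1)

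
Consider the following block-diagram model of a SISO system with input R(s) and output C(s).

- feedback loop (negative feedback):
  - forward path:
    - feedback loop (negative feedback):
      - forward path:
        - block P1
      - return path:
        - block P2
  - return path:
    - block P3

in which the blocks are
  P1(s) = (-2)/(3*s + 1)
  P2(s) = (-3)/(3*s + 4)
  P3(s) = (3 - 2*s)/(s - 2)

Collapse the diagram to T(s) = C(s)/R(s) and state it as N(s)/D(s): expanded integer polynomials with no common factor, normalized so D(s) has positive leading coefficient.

Reducing step by step:

Step 1. collapse the loop (P1 forward, P2 return); result (-6*s - 8)/(9*s^2 + 15*s + 10)
Step 2. reduce the feedback loop with forward [P1/(1+P1*P2)] and return P3, giving the overall T(s)

Answer: (-6*s^2 + 4*s + 16)/(9*s^3 + 9*s^2 - 22*s - 44)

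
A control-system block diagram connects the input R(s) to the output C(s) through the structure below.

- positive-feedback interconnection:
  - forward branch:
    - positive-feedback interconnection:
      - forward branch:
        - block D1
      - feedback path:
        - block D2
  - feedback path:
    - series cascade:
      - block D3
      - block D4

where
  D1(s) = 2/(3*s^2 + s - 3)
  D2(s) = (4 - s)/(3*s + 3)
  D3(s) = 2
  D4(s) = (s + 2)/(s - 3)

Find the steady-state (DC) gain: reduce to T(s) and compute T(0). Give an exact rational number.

The answer is -2/3.

Reasoning:
1. collapse the loop (D1 forward, D2 return), giving (6*s + 6)/(9*s^3 + 12*s^2 - 4*s - 17)
2. cascade D3, D4, giving (2*s + 4)/(s - 3)
3. close the feedback loop around [D1/(1-D1*D2)], (D3*D4), giving (6*s^2 - 12*s - 18)/(9*s^4 - 15*s^3 - 52*s^2 - 41*s + 27)
The step-3 result is T(s). Setting s = 0: T(0) = -18/27 = -2/3.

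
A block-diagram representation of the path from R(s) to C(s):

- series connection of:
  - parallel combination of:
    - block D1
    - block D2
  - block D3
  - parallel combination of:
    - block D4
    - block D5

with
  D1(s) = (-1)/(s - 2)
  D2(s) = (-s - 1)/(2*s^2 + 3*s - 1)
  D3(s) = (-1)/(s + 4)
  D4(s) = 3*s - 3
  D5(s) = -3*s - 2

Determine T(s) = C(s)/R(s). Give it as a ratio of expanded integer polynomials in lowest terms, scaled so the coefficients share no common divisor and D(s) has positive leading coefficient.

Reducing step by step:

(1) sum the parallel branches D1, D2; result (-3*s^2 - 2*s + 3)/(2*s^3 - s^2 - 7*s + 2)
(2) add D4, D5 (parallel); result -5
(3) multiply (D1+D2), D3, (D4+D5) (series), which is the overall transfer function T(s) = C(s)/R(s) in lowest terms

Answer: (-15*s^2 - 10*s + 15)/(2*s^4 + 7*s^3 - 11*s^2 - 26*s + 8)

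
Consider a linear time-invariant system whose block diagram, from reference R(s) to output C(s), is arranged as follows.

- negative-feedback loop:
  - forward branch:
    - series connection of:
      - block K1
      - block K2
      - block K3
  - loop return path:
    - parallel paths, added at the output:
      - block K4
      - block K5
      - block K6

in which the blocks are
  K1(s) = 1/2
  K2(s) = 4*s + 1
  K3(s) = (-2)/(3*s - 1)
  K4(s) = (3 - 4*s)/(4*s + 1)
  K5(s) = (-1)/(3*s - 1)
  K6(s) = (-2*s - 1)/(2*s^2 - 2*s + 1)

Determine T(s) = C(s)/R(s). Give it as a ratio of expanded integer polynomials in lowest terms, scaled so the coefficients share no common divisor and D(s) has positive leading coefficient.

Reducing step by step:

Step 1. cascade K1, K2, K3 gives (-4*s - 1)/(3*s - 1)
Step 2. parallel reduction of K4, K5, K6 gives (-24*s^4 + 18*s^3 - 48*s^2 + 20*s - 3)/(24*s^4 - 26*s^3 + 12*s^2 + s - 1)
Step 3. reduce the feedback loop with forward (K1*K2*K3) and return (K4+K5+K6): this yields T(s), and no further normalization is needed

Answer: (-24*s^4 + 26*s^3 - 12*s^2 - s + 1)/(42*s^4 - 48*s^3 + 71*s^2 - 28*s + 4)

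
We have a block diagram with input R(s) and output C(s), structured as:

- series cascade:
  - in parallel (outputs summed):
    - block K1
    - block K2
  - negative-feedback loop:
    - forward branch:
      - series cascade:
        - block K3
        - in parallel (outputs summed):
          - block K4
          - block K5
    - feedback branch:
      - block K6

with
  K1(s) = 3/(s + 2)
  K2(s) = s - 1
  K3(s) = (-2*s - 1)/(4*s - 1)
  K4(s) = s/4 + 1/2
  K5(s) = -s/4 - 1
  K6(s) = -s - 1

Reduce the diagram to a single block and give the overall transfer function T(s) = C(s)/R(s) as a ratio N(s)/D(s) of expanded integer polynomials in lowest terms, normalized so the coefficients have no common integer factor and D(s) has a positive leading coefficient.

[1] parallel reduction of K1, K2 = (s^2 + s + 1)/(s + 2)
[2] reduce the parallel group K4, K5 = (-1)/2
[3] multiply K3, (K4+K5) (series) = (2*s + 1)/(8*s - 2)
[4] reduce the feedback loop with forward (K3*(K4+K5)) and return K6 = (-2*s - 1)/(2*s^2 - 5*s + 3)
[5] series reduction of (K1+K2), [(K3*(K4+K5))/(1+(K3*(K4+K5))*K6)], giving the overall T(s)

Answer: (-2*s^3 - 3*s^2 - 3*s - 1)/(2*s^3 - s^2 - 7*s + 6)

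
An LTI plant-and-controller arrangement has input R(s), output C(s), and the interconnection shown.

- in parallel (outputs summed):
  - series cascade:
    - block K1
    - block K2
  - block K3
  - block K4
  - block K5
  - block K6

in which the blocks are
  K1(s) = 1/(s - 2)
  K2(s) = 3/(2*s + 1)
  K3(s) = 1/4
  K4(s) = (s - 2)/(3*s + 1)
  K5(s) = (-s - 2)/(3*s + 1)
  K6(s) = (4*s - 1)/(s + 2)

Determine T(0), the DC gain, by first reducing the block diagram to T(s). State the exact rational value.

[1] series reduction of K1, K2: 3/(2*s^2 - 3*s - 2)
[2] add (K1*K2), K3, K4, K5, K6 (parallel): (102*s^4 - 163*s^3 - 119*s^2 + 196*s + 92)/(24*s^4 + 20*s^3 - 92*s^2 - 80*s - 16)
DC gain: substitute s = 0 into T(s) from step 2: T(0) = 92/(-16) = -23/4.

Final answer: -23/4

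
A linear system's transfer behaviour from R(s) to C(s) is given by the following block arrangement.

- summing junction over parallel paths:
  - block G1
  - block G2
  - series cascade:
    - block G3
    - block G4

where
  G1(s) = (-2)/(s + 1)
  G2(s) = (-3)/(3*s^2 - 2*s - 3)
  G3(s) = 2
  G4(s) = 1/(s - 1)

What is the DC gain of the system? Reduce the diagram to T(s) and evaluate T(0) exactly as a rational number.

First reduce the diagram to T(s).

[1] cascade G3, G4, giving 2/(s - 1)
[2] combine G1, G2, (G3*G4) in parallel, giving (9*s^2 - 8*s - 9)/(3*s^4 - 2*s^3 - 6*s^2 + 2*s + 3)
DC gain: substitute s = 0 into T(s) from step 2: T(0) = -9/3 = -3.

Answer: -3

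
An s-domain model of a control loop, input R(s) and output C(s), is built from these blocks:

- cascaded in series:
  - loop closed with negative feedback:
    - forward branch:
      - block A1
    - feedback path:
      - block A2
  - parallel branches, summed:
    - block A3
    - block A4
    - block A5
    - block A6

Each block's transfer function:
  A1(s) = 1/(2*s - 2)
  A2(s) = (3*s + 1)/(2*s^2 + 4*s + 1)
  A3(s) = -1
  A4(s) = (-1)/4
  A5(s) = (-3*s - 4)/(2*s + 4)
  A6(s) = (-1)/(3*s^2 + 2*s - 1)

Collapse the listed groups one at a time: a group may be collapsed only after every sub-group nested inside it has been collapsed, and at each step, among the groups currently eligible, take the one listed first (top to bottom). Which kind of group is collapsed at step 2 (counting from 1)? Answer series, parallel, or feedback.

1. close the feedback loop around A1, A2
2. reduce the parallel group A3, A4, A5, A6
3. combine [A1/(1+A1*A2)], (A3+A4+A5+A6) in series
So the answer for step 2 is parallel.

Therefore the answer is parallel.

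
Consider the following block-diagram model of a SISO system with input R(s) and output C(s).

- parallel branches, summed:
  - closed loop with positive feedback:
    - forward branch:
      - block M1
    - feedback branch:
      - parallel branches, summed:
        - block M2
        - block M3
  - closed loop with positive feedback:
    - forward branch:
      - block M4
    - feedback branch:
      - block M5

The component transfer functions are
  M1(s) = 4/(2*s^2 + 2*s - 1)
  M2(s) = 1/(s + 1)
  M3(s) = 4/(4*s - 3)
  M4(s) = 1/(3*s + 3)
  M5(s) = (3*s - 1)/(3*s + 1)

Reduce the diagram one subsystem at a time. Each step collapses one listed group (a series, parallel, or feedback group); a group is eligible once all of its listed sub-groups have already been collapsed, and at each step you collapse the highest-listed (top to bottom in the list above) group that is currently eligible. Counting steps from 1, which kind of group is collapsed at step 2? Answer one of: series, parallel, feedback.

The answer is feedback.

Reasoning:
1. sum the parallel branches M2, M3
2. reduce the feedback loop with forward M1 and return (M2+M3)
3. collapse the loop (M4 forward, M5 return)
4. parallel reduction of [M1/(1-M1*(M2+M3))], [M4/(1-M4*M5)]
Step 2 collapses a feedback group.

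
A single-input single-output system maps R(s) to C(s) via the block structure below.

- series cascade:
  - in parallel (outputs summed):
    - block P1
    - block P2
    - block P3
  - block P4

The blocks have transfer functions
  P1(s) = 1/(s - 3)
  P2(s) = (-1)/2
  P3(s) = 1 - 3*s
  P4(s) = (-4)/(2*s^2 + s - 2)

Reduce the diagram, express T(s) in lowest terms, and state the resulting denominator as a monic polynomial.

Step 1 - parallel reduction of P1, P2, P3 = (-6*s^2 + 19*s - 1)/(2*s - 6)
Step 2 - cascade (P1+P2+P3), P4 = (12*s^2 - 38*s + 2)/(2*s^3 - 5*s^2 - 5*s + 6)
The result of step 2 is T(s) in lowest terms. Its denominator has leading coefficient 2; dividing the denominator through by 2 makes it monic.

Hence the answer: s^3 - 5*s^2/2 - 5*s/2 + 3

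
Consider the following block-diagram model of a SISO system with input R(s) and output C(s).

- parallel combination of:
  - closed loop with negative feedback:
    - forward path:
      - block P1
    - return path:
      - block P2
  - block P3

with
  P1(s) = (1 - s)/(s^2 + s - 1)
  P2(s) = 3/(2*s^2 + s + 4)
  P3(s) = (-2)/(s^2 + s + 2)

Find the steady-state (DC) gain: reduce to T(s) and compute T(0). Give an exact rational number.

Answer: -5

Working:
[1] apply the feedback formula to P1, P2 gives (-2*s^3 + s^2 - 3*s + 4)/(2*s^4 + 3*s^3 + 3*s^2 - 1)
[2] reduce the parallel group [P1/(1+P1*P2)], P3 gives (-2*s^5 - 5*s^4 - 12*s^3 - 3*s^2 - 2*s + 10)/(2*s^6 + 5*s^5 + 10*s^4 + 9*s^3 + 5*s^2 - s - 2)
DC gain: substitute s = 0 into T(s) from step 2: T(0) = 10/(-2) = -5.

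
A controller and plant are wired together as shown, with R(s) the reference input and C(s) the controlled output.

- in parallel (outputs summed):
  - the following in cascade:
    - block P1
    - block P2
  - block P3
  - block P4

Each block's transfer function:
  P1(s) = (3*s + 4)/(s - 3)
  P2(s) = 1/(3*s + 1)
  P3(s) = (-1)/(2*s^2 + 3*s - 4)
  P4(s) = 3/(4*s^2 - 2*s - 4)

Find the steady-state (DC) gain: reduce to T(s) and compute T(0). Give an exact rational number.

Step 1 - multiply P1, P2 (series): (3*s + 4)/(3*s^2 - 8*s - 3)
Step 2 - parallel reduction of (P1*P2), P3, P4: (24*s^5 + 62*s^4 - 41*s^3 - 250*s^2 + 63*s + 88)/(24*s^6 - 40*s^5 - 178*s^4 + 204*s^3 + 170*s^2 - 116*s - 48)
The step-2 result is T(s). Setting s = 0: T(0) = 88/(-48) = -11/6.

Therefore the answer is -11/6.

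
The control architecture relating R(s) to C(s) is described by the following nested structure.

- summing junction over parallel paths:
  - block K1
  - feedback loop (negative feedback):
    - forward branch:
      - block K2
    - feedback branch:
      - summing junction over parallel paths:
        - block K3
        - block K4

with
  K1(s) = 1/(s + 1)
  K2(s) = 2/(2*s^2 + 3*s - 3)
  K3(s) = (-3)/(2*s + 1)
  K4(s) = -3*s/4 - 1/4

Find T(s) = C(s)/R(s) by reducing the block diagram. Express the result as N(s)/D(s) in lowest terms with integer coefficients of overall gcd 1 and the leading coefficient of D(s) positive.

Reducing step by step:

Step 1: combine K3, K4 in parallel gives (-6*s^2 - 5*s - 13)/(8*s + 4)
Step 2: collapse the loop (K2 forward, (K3+K4) return) gives (8*s + 4)/(8*s^3 + 10*s^2 - 11*s - 19)
Step 3: reduce the parallel group K1, [K2/(1+K2*(K3+K4))] - this is the overall T(s), already in the required normalized form

Answer: (8*s^3 + 18*s^2 + s - 15)/(8*s^4 + 18*s^3 - s^2 - 30*s - 19)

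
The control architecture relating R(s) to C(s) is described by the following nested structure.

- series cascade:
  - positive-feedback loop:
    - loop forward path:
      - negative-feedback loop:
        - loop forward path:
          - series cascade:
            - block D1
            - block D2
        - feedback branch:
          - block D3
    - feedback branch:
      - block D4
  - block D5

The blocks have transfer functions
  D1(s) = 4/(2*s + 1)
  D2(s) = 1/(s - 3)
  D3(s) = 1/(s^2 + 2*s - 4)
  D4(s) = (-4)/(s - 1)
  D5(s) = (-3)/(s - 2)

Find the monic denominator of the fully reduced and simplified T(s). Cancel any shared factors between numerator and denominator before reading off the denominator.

[1] reduce the series chain D1, D2 -> 4/(2*s^2 - 5*s - 3)
[2] apply the feedback formula to (D1*D2), D3 -> (4*s^2 + 8*s - 16)/(2*s^4 - s^3 - 21*s^2 + 14*s + 16)
[3] feedback reduction of [(D1*D2)/(1+(D1*D2)*D3)], D4 -> (4*s^3 + 4*s^2 - 24*s + 16)/(2*s^5 - 3*s^4 - 20*s^3 + 51*s^2 + 34*s - 80)
[4] series reduction of [[(D1*D2)/(1+(D1*D2)*D3)]/(1-[(D1*D2)/(1+(D1*D2)*D3)]*D4)], D5 -> (-12*s^3 - 12*s^2 + 72*s - 48)/(2*s^6 - 7*s^5 - 14*s^4 + 91*s^3 - 68*s^2 - 148*s + 160)
That last expression is T(s), already simplified. Scaling its denominator by 1/2 (the reciprocal of the leading coefficient) yields the monic denominator.

Answer: s^6 - 7*s^5/2 - 7*s^4 + 91*s^3/2 - 34*s^2 - 74*s + 80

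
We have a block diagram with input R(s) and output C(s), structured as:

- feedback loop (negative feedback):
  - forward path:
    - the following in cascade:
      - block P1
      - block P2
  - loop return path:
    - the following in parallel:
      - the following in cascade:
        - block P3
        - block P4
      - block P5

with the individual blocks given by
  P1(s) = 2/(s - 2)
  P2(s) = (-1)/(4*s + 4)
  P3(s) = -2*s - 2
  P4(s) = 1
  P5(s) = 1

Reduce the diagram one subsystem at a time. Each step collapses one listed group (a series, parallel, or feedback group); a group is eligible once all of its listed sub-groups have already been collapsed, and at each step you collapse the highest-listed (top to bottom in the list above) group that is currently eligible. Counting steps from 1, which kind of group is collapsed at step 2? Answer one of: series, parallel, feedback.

Step 1. cascade P1, P2
Step 2. combine P3, P4 in series
Step 3. reduce the parallel group (P3*P4), P5
Step 4. feedback reduction of (P1*P2), ((P3*P4)+P5)
So the answer for step 2 is series.

Hence the answer: series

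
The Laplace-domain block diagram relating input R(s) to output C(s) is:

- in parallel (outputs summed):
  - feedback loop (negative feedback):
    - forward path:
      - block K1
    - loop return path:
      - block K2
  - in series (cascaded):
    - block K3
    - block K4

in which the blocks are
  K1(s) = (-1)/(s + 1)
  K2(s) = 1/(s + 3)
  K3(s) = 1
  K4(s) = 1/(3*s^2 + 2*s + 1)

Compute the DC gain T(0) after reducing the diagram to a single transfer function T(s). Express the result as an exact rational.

Reducing step by step:

[1] reduce the feedback loop with forward K1 and return K2; result (-s - 3)/(s^2 + 4*s + 2)
[2] reduce the series chain K3, K4; result 1/(3*s^2 + 2*s + 1)
[3] parallel reduction of [K1/(1+K1*K2)], (K3*K4); result (-3*s^3 - 10*s^2 - 3*s - 1)/(3*s^4 + 14*s^3 + 15*s^2 + 8*s + 2)
The step-3 result is T(s). Setting s = 0: T(0) = -1/2.

Answer: -1/2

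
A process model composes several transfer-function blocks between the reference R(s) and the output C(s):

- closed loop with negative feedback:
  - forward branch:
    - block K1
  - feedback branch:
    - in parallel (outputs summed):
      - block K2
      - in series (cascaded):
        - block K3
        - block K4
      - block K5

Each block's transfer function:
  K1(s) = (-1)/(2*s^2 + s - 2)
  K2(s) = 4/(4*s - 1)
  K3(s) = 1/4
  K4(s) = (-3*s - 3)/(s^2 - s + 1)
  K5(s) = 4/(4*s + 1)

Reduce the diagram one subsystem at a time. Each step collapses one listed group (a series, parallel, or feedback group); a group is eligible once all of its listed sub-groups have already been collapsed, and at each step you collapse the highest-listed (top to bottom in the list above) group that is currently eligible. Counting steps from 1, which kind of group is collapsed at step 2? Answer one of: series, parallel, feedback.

Step 1. combine K3, K4 in series
Step 2. reduce the parallel group K2, (K3*K4), K5
Step 3. reduce the feedback loop with forward K1 and return (K2+(K3*K4)+K5)
So the answer for step 2 is parallel.

Therefore the answer is parallel.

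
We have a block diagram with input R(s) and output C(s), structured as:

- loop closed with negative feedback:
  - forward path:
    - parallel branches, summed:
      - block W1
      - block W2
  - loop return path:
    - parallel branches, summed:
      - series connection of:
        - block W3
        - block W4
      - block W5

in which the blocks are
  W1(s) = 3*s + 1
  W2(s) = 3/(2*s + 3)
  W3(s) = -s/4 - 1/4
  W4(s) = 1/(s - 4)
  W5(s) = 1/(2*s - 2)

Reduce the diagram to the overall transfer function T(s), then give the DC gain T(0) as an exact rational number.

First reduce the diagram to T(s).

Step 1 - parallel reduction of W1, W2 = (6*s^2 + 11*s + 6)/(2*s + 3)
Step 2 - series reduction of W3, W4 = (-s - 1)/(4*s - 16)
Step 3 - sum the parallel branches (W3*W4), W5 = (-s^2 + 2*s - 7)/(4*s^2 - 20*s + 16)
Step 4 - apply the feedback formula to (W1+W2), ((W3*W4)+W5) = (-24*s^4 + 76*s^3 + 100*s^2 - 56*s - 96)/(6*s^4 - 9*s^3 + 54*s^2 + 93*s - 6)
Evaluating the step-4 result (the overall T(s)) at s = 0 gives T(0) = -96/(-6) = 16.

Answer: 16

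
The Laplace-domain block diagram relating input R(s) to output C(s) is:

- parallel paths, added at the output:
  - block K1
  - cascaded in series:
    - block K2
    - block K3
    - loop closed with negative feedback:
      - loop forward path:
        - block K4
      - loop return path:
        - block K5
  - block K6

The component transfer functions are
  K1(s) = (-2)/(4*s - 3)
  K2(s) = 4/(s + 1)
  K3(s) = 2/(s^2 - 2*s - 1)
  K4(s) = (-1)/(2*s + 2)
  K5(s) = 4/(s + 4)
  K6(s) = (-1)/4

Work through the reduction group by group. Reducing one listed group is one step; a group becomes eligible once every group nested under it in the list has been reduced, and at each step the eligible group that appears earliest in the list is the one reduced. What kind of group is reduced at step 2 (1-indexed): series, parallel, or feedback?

1. feedback reduction of K4, K5
2. multiply K2, K3, [K4/(1+K4*K5)] (series)
3. sum the parallel branches K1, (K2*K3*[K4/(1+K4*K5)]), K6
So the answer for step 2 is series.

Hence the answer: series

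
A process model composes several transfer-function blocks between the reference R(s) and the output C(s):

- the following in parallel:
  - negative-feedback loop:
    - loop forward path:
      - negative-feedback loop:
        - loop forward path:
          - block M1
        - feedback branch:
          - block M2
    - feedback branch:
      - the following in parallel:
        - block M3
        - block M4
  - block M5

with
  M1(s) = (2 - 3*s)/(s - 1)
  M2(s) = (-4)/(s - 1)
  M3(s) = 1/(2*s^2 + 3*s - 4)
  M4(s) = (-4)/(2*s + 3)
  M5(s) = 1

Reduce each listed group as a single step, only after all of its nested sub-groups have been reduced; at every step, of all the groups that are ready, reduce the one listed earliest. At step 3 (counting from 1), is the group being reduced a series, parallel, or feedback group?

[1] feedback reduction of M1, M2
[2] parallel reduction of M3, M4
[3] close the feedback loop around [M1/(1+M1*M2)], (M3+M4)
[4] parallel reduction of [[M1/(1+M1*M2)]/(1+[M1/(1+M1*M2)]*(M3+M4))], M5
Step 3: feedback.

Final answer: feedback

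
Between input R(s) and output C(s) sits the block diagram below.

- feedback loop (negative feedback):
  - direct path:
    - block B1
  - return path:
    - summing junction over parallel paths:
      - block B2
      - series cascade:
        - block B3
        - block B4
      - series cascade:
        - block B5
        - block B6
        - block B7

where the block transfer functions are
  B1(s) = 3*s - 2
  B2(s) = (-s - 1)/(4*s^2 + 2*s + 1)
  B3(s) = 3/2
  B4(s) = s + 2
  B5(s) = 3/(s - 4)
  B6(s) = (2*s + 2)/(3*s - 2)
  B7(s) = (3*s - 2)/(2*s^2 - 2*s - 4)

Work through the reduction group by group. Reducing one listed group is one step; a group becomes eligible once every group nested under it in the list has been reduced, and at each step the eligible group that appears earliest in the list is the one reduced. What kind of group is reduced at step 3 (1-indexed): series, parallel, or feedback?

Step 1: multiply B3, B4 (series)
Step 2: multiply B5, B6, B7 (series)
Step 3: parallel reduction of B2, (B3*B4), (B5*B6*B7)
Step 4: apply the feedback formula to B1, (B2+(B3*B4)+(B5*B6*B7))
So the answer for step 3 is parallel.

Therefore the answer is parallel.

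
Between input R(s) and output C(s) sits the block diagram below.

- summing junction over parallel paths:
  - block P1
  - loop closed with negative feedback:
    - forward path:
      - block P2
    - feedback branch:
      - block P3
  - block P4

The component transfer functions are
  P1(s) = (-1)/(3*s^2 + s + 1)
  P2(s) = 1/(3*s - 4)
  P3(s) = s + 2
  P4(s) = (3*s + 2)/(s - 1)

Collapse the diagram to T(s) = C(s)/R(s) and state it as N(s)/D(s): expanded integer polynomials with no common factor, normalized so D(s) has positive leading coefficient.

(1) apply the feedback formula to P2, P3 -> 1/(4*s - 2)
(2) parallel reduction of P1, [P2/(1+P2*P3)], P4 - this is the overall T(s), already in the required normalized form

Therefore the answer is (36*s^4 + 21*s^3 - 4*s^2 + 4*s - 7)/(12*s^4 - 14*s^3 + 4*s^2 - 4*s + 2).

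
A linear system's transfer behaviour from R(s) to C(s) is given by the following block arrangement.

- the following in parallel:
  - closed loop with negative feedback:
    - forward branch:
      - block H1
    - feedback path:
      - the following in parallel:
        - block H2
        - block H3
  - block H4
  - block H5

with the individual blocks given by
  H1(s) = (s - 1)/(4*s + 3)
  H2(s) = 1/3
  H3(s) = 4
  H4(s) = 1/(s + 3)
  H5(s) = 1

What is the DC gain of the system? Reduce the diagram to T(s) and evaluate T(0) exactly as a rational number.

Step 1. add H2, H3 (parallel); result 13/3
Step 2. reduce the feedback loop with forward H1 and return (H2+H3); result (3*s - 3)/(25*s - 4)
Step 3. add [H1/(1+H1*(H2+H3))], H4, H5 (parallel); result (28*s^2 + 102*s - 25)/(25*s^2 + 71*s - 12)
Step 3 gives the overall T(s). Then T(0) = -25/(-12) = 25/12.

Final answer: 25/12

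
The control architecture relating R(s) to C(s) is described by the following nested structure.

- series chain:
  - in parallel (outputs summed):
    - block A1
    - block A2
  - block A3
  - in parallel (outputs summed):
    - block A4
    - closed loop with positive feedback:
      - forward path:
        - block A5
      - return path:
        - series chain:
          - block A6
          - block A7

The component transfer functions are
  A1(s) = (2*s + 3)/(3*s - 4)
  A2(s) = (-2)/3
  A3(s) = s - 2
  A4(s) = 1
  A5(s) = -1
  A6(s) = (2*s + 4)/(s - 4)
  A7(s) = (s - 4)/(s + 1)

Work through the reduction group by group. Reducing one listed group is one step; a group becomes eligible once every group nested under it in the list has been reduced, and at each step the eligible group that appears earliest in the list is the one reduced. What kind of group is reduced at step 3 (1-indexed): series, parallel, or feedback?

Answer: feedback

Working:
Step 1 - combine A1, A2 in parallel
Step 2 - cascade A6, A7
Step 3 - close the feedback loop around A5, (A6*A7)
Step 4 - parallel reduction of A4, [A5/(1-A5*(A6*A7))]
Step 5 - reduce the series chain (A1+A2), A3, (A4+[A5/(1-A5*(A6*A7))])
So the answer for step 3 is feedback.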